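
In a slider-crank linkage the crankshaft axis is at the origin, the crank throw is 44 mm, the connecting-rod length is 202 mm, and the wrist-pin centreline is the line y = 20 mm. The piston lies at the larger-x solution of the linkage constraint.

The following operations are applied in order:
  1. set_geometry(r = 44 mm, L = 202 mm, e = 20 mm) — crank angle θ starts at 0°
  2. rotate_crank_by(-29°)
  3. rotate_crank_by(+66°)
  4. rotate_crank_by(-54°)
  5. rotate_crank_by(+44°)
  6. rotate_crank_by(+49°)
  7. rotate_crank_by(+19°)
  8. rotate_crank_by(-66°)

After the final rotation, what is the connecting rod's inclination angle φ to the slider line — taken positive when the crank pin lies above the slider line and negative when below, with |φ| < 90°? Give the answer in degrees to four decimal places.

0.3777

set_geometry: r = 44 mm, L = 202 mm, e = 20 mm; θ ← 0°
rotate_crank_by(-29°): θ ← 0° -29° = -29°
rotate_crank_by(+66°): θ ← -29° +66° = 37°
rotate_crank_by(-54°): θ ← 37° -54° = -17°
rotate_crank_by(+44°): θ ← -17° +44° = 27°
rotate_crank_by(+49°): θ ← 27° +49° = 76°
rotate_crank_by(+19°): θ ← 76° +19° = 95°
rotate_crank_by(-66°): θ ← 95° -66° = 29°
crank pin P = (r cos θ, r sin θ) = (38.483267, 21.331623)
h = r sin θ − e = 21.331623 − 20 = 1.331623
sin φ = h / L = 1.331623 / 202 = 0.00659219
φ = arcsin(0.00659219) = 0.377708°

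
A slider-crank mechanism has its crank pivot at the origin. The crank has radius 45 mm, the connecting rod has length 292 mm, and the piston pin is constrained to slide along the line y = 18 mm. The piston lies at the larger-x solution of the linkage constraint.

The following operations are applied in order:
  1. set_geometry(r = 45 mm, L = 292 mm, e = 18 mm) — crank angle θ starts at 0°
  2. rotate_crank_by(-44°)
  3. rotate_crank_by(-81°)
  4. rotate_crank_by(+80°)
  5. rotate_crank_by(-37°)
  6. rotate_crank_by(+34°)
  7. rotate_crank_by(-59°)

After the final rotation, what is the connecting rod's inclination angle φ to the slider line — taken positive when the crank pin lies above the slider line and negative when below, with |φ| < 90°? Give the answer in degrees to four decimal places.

set_geometry: r = 45 mm, L = 292 mm, e = 18 mm; θ ← 0°
rotate_crank_by(-44°): θ ← 0° -44° = -44°
rotate_crank_by(-81°): θ ← -44° -81° = -125°
rotate_crank_by(+80°): θ ← -125° +80° = -45°
rotate_crank_by(-37°): θ ← -45° -37° = -82°
rotate_crank_by(+34°): θ ← -82° +34° = -48°
rotate_crank_by(-59°): θ ← -48° -59° = -107°
crank pin P = (r cos θ, r sin θ) = (-13.156727, -43.033714)
h = r sin θ − e = -43.033714 − 18 = -61.033714
sin φ = h / L = -61.033714 / 292 = -0.20901957
φ = arcsin(-0.20901957) = -12.064903°

-12.0649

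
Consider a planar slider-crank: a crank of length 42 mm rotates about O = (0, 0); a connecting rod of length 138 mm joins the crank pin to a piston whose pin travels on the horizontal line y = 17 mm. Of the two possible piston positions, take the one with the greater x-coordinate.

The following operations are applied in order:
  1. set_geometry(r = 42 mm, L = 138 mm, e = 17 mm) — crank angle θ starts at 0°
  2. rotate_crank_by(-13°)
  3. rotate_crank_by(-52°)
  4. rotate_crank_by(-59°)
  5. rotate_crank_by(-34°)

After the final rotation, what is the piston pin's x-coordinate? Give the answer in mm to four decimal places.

95.1199

set_geometry: r = 42 mm, L = 138 mm, e = 17 mm; θ ← 0°
rotate_crank_by(-13°): θ ← 0° -13° = -13°
rotate_crank_by(-52°): θ ← -13° -52° = -65°
rotate_crank_by(-59°): θ ← -65° -59° = -124°
rotate_crank_by(-34°): θ ← -124° -34° = -158°
crank pin P = (r cos θ, r sin θ) = (-38.941722, -15.733477)
h = r sin θ − e = -15.733477 − 17 = -32.733477
x = r cos θ + √(L² − h²) = -38.941722 + √(19044.0 − 1071.4805) = -38.941722 + 134.061626 = 95.119904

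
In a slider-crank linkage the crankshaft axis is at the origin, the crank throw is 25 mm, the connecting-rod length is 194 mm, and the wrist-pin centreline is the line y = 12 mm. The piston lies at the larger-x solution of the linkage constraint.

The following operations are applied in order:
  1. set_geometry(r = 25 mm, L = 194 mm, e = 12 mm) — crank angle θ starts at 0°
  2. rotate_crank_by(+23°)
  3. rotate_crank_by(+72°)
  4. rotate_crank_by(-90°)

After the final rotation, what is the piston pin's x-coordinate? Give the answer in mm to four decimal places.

218.6561

set_geometry: r = 25 mm, L = 194 mm, e = 12 mm; θ ← 0°
rotate_crank_by(+23°): θ ← 0° +23° = 23°
rotate_crank_by(+72°): θ ← 23° +72° = 95°
rotate_crank_by(-90°): θ ← 95° -90° = 5°
crank pin P = (r cos θ, r sin θ) = (24.904867, 2.178894)
h = r sin θ − e = 2.178894 − 12 = -9.821106
x = r cos θ + √(L² − h²) = 24.904867 + √(37636.0 − 96.4541) = 24.904867 + 193.751247 = 218.656115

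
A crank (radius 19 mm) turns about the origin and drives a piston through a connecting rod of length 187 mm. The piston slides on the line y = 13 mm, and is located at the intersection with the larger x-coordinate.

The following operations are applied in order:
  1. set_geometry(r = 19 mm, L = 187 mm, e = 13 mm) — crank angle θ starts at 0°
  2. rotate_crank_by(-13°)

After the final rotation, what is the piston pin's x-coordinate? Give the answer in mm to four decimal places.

204.7135

set_geometry: r = 19 mm, L = 187 mm, e = 13 mm; θ ← 0°
rotate_crank_by(-13°): θ ← 0° -13° = -13°
crank pin P = (r cos θ, r sin θ) = (18.513031, -4.274070)
h = r sin θ − e = -4.274070 − 13 = -17.274070
x = r cos θ + √(L² − h²) = 18.513031 + √(34969.0 − 298.3935) = 18.513031 + 186.200447 = 204.713478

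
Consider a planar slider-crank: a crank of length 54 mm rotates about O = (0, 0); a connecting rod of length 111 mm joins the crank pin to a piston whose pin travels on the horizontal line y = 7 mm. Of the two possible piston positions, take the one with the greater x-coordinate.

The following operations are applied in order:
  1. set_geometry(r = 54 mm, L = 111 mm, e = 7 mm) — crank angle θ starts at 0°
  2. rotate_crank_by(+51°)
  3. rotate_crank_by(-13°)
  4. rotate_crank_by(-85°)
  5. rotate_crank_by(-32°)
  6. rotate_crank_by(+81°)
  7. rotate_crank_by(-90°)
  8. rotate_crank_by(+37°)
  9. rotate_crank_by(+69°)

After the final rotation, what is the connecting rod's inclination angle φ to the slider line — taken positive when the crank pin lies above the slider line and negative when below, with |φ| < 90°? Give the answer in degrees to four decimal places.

set_geometry: r = 54 mm, L = 111 mm, e = 7 mm; θ ← 0°
rotate_crank_by(+51°): θ ← 0° +51° = 51°
rotate_crank_by(-13°): θ ← 51° -13° = 38°
rotate_crank_by(-85°): θ ← 38° -85° = -47°
rotate_crank_by(-32°): θ ← -47° -32° = -79°
rotate_crank_by(+81°): θ ← -79° +81° = 2°
rotate_crank_by(-90°): θ ← 2° -90° = -88°
rotate_crank_by(+37°): θ ← -88° +37° = -51°
rotate_crank_by(+69°): θ ← -51° +69° = 18°
crank pin P = (r cos θ, r sin θ) = (51.357052, 16.686918)
h = r sin θ − e = 16.686918 − 7 = 9.686918
sin φ = h / L = 9.686918 / 111 = 0.08726953
φ = arcsin(0.08726953) = 5.006544°

5.0065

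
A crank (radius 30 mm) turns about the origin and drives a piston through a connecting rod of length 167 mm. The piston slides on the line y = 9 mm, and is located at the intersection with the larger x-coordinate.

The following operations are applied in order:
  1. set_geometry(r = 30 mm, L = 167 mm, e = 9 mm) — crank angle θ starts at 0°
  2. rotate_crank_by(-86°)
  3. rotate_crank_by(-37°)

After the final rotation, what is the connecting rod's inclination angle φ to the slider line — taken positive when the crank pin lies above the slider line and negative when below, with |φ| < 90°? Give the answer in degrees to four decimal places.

set_geometry: r = 30 mm, L = 167 mm, e = 9 mm; θ ← 0°
rotate_crank_by(-86°): θ ← 0° -86° = -86°
rotate_crank_by(-37°): θ ← -86° -37° = -123°
crank pin P = (r cos θ, r sin θ) = (-16.339171, -25.160117)
h = r sin θ − e = -25.160117 − 9 = -34.160117
sin φ = h / L = -34.160117 / 167 = -0.20455160
φ = arcsin(-0.20455160) = -11.803251°

-11.8033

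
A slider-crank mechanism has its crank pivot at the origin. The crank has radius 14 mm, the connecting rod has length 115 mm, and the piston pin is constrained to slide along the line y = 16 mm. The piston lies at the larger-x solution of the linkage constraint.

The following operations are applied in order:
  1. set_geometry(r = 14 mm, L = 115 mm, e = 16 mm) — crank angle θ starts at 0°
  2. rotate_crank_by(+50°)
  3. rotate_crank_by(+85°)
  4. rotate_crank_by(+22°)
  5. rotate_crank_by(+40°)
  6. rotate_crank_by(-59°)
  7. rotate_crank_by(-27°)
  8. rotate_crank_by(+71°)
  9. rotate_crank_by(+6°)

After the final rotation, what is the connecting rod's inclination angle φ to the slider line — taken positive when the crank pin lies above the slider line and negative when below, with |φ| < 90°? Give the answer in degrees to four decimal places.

set_geometry: r = 14 mm, L = 115 mm, e = 16 mm; θ ← 0°
rotate_crank_by(+50°): θ ← 0° +50° = 50°
rotate_crank_by(+85°): θ ← 50° +85° = 135°
rotate_crank_by(+22°): θ ← 135° +22° = 157°
rotate_crank_by(+40°): θ ← 157° +40° = 197°
rotate_crank_by(-59°): θ ← 197° -59° = 138°
rotate_crank_by(-27°): θ ← 138° -27° = 111°
rotate_crank_by(+71°): θ ← 111° +71° = 182°
rotate_crank_by(+6°): θ ← 182° +6° = 188°
crank pin P = (r cos θ, r sin θ) = (-13.863753, -1.948423)
h = r sin θ − e = -1.948423 − 16 = -17.948423
sin φ = h / L = -17.948423 / 115 = -0.15607325
φ = arcsin(-0.15607325) = -8.979046°

-8.9790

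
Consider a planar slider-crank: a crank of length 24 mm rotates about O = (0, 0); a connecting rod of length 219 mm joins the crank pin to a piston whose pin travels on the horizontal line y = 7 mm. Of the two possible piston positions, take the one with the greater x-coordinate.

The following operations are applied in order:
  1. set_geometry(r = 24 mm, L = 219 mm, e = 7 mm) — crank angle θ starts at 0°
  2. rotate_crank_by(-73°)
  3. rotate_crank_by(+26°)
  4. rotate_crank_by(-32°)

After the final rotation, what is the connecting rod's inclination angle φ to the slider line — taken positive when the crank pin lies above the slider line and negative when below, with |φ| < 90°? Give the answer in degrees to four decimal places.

-8.0212

set_geometry: r = 24 mm, L = 219 mm, e = 7 mm; θ ← 0°
rotate_crank_by(-73°): θ ← 0° -73° = -73°
rotate_crank_by(+26°): θ ← -73° +26° = -47°
rotate_crank_by(-32°): θ ← -47° -32° = -79°
crank pin P = (r cos θ, r sin θ) = (4.579416, -23.559052)
h = r sin θ − e = -23.559052 − 7 = -30.559052
sin φ = h / L = -30.559052 / 219 = -0.13953905
φ = arcsin(-0.13953905) = -8.021174°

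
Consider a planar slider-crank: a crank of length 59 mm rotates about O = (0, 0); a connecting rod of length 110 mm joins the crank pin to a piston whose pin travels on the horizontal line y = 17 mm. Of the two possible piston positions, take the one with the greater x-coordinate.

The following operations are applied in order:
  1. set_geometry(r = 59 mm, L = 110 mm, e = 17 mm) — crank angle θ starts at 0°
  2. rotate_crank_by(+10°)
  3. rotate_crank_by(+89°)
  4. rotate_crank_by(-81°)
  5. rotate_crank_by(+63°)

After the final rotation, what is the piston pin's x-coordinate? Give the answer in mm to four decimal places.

111.1928

set_geometry: r = 59 mm, L = 110 mm, e = 17 mm; θ ← 0°
rotate_crank_by(+10°): θ ← 0° +10° = 10°
rotate_crank_by(+89°): θ ← 10° +89° = 99°
rotate_crank_by(-81°): θ ← 99° -81° = 18°
rotate_crank_by(+63°): θ ← 18° +63° = 81°
crank pin P = (r cos θ, r sin θ) = (9.229633, 58.273612)
h = r sin θ − e = 58.273612 − 17 = 41.273612
x = r cos θ + √(L² − h²) = 9.229633 + √(12100.0 − 1703.5111) = 9.229633 + 101.963174 = 111.192808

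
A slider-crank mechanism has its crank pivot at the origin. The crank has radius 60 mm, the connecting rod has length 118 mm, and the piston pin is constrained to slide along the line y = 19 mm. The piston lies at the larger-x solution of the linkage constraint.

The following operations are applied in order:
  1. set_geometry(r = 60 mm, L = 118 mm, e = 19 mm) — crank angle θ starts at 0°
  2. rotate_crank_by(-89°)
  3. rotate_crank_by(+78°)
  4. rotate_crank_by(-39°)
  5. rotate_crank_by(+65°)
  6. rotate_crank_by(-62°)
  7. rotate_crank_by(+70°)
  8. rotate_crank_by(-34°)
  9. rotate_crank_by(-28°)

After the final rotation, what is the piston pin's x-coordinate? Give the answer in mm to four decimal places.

150.0811

set_geometry: r = 60 mm, L = 118 mm, e = 19 mm; θ ← 0°
rotate_crank_by(-89°): θ ← 0° -89° = -89°
rotate_crank_by(+78°): θ ← -89° +78° = -11°
rotate_crank_by(-39°): θ ← -11° -39° = -50°
rotate_crank_by(+65°): θ ← -50° +65° = 15°
rotate_crank_by(-62°): θ ← 15° -62° = -47°
rotate_crank_by(+70°): θ ← -47° +70° = 23°
rotate_crank_by(-34°): θ ← 23° -34° = -11°
rotate_crank_by(-28°): θ ← -11° -28° = -39°
crank pin P = (r cos θ, r sin θ) = (46.628758, -37.759223)
h = r sin θ − e = -37.759223 − 19 = -56.759223
x = r cos θ + √(L² − h²) = 46.628758 + √(13924.0 − 3221.6094) = 46.628758 + 103.452359 = 150.081117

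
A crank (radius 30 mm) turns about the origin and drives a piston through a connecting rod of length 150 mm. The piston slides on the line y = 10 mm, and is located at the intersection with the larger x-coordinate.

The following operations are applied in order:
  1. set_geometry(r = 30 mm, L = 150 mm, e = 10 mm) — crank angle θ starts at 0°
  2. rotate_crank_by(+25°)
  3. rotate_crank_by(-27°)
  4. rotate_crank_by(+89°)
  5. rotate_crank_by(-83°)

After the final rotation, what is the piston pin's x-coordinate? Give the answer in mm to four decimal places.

179.7184

set_geometry: r = 30 mm, L = 150 mm, e = 10 mm; θ ← 0°
rotate_crank_by(+25°): θ ← 0° +25° = 25°
rotate_crank_by(-27°): θ ← 25° -27° = -2°
rotate_crank_by(+89°): θ ← -2° +89° = 87°
rotate_crank_by(-83°): θ ← 87° -83° = 4°
crank pin P = (r cos θ, r sin θ) = (29.926922, 2.092694)
h = r sin θ − e = 2.092694 − 10 = -7.907306
x = r cos θ + √(L² − h²) = 29.926922 + √(22500.0 − 62.5255) = 29.926922 + 149.791437 = 179.718358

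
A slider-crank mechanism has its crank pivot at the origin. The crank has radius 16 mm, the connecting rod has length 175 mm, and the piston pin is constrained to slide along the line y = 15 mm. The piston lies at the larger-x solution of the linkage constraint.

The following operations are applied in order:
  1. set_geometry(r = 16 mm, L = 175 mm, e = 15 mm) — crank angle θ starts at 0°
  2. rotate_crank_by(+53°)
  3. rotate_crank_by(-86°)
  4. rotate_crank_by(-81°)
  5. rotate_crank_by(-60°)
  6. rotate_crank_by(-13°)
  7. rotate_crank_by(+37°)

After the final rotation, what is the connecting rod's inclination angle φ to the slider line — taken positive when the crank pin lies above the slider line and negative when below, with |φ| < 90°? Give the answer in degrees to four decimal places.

-7.5522

set_geometry: r = 16 mm, L = 175 mm, e = 15 mm; θ ← 0°
rotate_crank_by(+53°): θ ← 0° +53° = 53°
rotate_crank_by(-86°): θ ← 53° -86° = -33°
rotate_crank_by(-81°): θ ← -33° -81° = -114°
rotate_crank_by(-60°): θ ← -114° -60° = -174°
rotate_crank_by(-13°): θ ← -174° -13° = -187°
rotate_crank_by(+37°): θ ← -187° +37° = -150°
crank pin P = (r cos θ, r sin θ) = (-13.856406, -8.000000)
h = r sin θ − e = -8.000000 − 15 = -23.000000
sin φ = h / L = -23.000000 / 175 = -0.13142857
φ = arcsin(-0.13142857) = -7.552152°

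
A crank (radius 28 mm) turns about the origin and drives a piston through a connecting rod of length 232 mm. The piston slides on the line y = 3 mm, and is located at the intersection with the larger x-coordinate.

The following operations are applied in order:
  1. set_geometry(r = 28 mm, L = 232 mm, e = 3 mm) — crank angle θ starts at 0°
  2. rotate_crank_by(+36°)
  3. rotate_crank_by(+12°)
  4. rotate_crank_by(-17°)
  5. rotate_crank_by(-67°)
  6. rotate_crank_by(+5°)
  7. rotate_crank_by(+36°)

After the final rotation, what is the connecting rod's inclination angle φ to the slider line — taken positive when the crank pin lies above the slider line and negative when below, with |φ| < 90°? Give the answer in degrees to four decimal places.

-0.1382

set_geometry: r = 28 mm, L = 232 mm, e = 3 mm; θ ← 0°
rotate_crank_by(+36°): θ ← 0° +36° = 36°
rotate_crank_by(+12°): θ ← 36° +12° = 48°
rotate_crank_by(-17°): θ ← 48° -17° = 31°
rotate_crank_by(-67°): θ ← 31° -67° = -36°
rotate_crank_by(+5°): θ ← -36° +5° = -31°
rotate_crank_by(+36°): θ ← -31° +36° = 5°
crank pin P = (r cos θ, r sin θ) = (27.893452, 2.440361)
h = r sin θ − e = 2.440361 − 3 = -0.559639
sin φ = h / L = -0.559639 / 232 = -0.00241224
φ = arcsin(-0.00241224) = -0.138211°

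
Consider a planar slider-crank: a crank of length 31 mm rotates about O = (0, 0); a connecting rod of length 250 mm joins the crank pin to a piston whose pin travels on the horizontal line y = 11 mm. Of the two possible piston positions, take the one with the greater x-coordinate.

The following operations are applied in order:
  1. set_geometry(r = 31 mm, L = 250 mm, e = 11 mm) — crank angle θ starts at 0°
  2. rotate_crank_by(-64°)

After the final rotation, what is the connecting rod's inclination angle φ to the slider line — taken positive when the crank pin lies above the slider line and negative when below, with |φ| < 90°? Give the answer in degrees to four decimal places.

-8.9429

set_geometry: r = 31 mm, L = 250 mm, e = 11 mm; θ ← 0°
rotate_crank_by(-64°): θ ← 0° -64° = -64°
crank pin P = (r cos θ, r sin θ) = (13.589506, -27.862615)
h = r sin θ − e = -27.862615 − 11 = -38.862615
sin φ = h / L = -38.862615 / 250 = -0.15545046
φ = arcsin(-0.15545046) = -8.942922°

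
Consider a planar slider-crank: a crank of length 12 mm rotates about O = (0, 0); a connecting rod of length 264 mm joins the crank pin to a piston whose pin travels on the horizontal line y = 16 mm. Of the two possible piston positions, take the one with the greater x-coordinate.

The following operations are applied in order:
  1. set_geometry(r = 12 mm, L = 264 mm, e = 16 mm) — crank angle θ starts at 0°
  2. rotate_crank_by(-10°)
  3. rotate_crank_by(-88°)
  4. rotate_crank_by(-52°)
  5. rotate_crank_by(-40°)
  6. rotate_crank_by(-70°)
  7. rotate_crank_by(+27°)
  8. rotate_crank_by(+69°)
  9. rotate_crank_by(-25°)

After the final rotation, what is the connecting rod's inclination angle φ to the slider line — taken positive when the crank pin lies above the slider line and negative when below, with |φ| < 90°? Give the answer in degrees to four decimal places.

-3.0665

set_geometry: r = 12 mm, L = 264 mm, e = 16 mm; θ ← 0°
rotate_crank_by(-10°): θ ← 0° -10° = -10°
rotate_crank_by(-88°): θ ← -10° -88° = -98°
rotate_crank_by(-52°): θ ← -98° -52° = -150°
rotate_crank_by(-40°): θ ← -150° -40° = -190°
rotate_crank_by(-70°): θ ← -190° -70° = -260°
rotate_crank_by(+27°): θ ← -260° +27° = -233°
rotate_crank_by(+69°): θ ← -233° +69° = -164°
rotate_crank_by(-25°): θ ← -164° -25° = -189°
crank pin P = (r cos θ, r sin θ) = (-11.852260, 1.877214)
h = r sin θ − e = 1.877214 − 16 = -14.122786
sin φ = h / L = -14.122786 / 264 = -0.05349540
φ = arcsin(-0.05349540) = -3.066525°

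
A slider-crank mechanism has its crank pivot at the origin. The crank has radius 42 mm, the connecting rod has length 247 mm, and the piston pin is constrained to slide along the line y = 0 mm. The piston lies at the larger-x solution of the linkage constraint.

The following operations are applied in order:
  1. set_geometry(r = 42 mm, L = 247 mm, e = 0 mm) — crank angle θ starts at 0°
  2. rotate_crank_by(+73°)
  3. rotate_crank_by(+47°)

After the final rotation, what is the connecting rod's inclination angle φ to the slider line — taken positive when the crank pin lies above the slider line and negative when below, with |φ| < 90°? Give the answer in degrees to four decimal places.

set_geometry: r = 42 mm, L = 247 mm, e = 0 mm; θ ← 0°
rotate_crank_by(+73°): θ ← 0° +73° = 73°
rotate_crank_by(+47°): θ ← 73° +47° = 120°
crank pin P = (r cos θ, r sin θ) = (-21.000000, 36.373067)
h = r sin θ − e = 36.373067 − 0 = 36.373067
sin φ = h / L = 36.373067 / 247 = 0.14725938
φ = arcsin(0.14725938) = 8.468137°

8.4681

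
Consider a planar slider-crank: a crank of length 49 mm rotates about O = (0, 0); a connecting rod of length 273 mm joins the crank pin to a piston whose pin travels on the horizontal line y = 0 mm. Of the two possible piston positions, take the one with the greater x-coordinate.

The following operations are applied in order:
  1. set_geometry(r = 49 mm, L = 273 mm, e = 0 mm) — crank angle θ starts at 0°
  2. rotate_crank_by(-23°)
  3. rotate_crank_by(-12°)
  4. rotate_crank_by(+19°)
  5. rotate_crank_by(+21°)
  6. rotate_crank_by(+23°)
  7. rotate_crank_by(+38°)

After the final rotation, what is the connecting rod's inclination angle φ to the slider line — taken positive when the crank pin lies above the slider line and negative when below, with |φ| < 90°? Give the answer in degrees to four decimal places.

set_geometry: r = 49 mm, L = 273 mm, e = 0 mm; θ ← 0°
rotate_crank_by(-23°): θ ← 0° -23° = -23°
rotate_crank_by(-12°): θ ← -23° -12° = -35°
rotate_crank_by(+19°): θ ← -35° +19° = -16°
rotate_crank_by(+21°): θ ← -16° +21° = 5°
rotate_crank_by(+23°): θ ← 5° +23° = 28°
rotate_crank_by(+38°): θ ← 28° +38° = 66°
crank pin P = (r cos θ, r sin θ) = (19.930096, 44.763727)
h = r sin θ − e = 44.763727 − 0 = 44.763727
sin φ = h / L = 44.763727 / 273 = 0.16396970
φ = arcsin(0.16396970) = 9.437387°

9.4374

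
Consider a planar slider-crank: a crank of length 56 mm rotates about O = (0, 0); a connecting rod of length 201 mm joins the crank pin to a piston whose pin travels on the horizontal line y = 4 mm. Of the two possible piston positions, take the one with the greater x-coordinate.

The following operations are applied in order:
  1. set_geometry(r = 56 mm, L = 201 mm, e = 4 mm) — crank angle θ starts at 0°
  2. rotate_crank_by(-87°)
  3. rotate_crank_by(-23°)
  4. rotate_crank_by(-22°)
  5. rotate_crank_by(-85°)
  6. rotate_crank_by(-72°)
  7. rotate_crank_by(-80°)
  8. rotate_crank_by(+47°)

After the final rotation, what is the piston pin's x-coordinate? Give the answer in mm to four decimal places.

242.8046

set_geometry: r = 56 mm, L = 201 mm, e = 4 mm; θ ← 0°
rotate_crank_by(-87°): θ ← 0° -87° = -87°
rotate_crank_by(-23°): θ ← -87° -23° = -110°
rotate_crank_by(-22°): θ ← -110° -22° = -132°
rotate_crank_by(-85°): θ ← -132° -85° = -217°
rotate_crank_by(-72°): θ ← -217° -72° = -289°
rotate_crank_by(-80°): θ ← -289° -80° = -369°
rotate_crank_by(+47°): θ ← -369° +47° = -322°
crank pin P = (r cos θ, r sin θ) = (44.128602, 34.477043)
h = r sin θ − e = 34.477043 − 4 = 30.477043
x = r cos θ + √(L² − h²) = 44.128602 + √(40401.0 − 928.8501) = 44.128602 + 198.675992 = 242.804594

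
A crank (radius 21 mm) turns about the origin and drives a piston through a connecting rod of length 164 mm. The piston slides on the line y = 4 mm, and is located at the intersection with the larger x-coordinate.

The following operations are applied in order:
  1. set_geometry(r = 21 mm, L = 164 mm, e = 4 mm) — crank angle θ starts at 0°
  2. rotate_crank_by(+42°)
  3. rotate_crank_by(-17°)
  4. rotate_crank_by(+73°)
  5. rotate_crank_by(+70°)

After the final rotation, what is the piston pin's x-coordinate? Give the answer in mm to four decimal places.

143.4585

set_geometry: r = 21 mm, L = 164 mm, e = 4 mm; θ ← 0°
rotate_crank_by(+42°): θ ← 0° +42° = 42°
rotate_crank_by(-17°): θ ← 42° -17° = 25°
rotate_crank_by(+73°): θ ← 25° +73° = 98°
rotate_crank_by(+70°): θ ← 98° +70° = 168°
crank pin P = (r cos θ, r sin θ) = (-20.541100, 4.366146)
h = r sin θ − e = 4.366146 − 4 = 0.366146
x = r cos θ + √(L² − h²) = -20.541100 + √(26896.0 − 0.1341) = -20.541100 + 163.999591 = 143.458492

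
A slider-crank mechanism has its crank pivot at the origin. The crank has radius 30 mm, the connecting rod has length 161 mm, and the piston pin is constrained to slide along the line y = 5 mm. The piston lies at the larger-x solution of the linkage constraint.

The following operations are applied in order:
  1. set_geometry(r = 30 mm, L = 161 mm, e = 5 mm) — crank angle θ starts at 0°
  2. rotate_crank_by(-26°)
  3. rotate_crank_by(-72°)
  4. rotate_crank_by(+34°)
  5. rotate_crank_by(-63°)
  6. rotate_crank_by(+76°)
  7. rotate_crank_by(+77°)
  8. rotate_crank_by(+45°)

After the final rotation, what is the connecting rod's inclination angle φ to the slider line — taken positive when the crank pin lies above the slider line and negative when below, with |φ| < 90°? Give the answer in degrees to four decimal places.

8.3447

set_geometry: r = 30 mm, L = 161 mm, e = 5 mm; θ ← 0°
rotate_crank_by(-26°): θ ← 0° -26° = -26°
rotate_crank_by(-72°): θ ← -26° -72° = -98°
rotate_crank_by(+34°): θ ← -98° +34° = -64°
rotate_crank_by(-63°): θ ← -64° -63° = -127°
rotate_crank_by(+76°): θ ← -127° +76° = -51°
rotate_crank_by(+77°): θ ← -51° +77° = 26°
rotate_crank_by(+45°): θ ← 26° +45° = 71°
crank pin P = (r cos θ, r sin θ) = (9.767045, 28.365557)
h = r sin θ − e = 28.365557 − 5 = 23.365557
sin φ = h / L = 23.365557 / 161 = 0.14512768
φ = arcsin(0.14512768) = 8.344673°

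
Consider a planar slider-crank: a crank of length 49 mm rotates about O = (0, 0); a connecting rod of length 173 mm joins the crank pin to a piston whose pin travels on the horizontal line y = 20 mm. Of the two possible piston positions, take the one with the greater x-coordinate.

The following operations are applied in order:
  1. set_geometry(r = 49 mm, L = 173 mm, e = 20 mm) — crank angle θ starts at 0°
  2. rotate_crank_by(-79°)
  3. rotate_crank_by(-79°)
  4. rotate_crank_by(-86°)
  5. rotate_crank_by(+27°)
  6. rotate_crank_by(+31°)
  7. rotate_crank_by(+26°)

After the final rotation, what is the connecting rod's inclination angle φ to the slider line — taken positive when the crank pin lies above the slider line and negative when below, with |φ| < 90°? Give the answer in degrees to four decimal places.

-12.2677

set_geometry: r = 49 mm, L = 173 mm, e = 20 mm; θ ← 0°
rotate_crank_by(-79°): θ ← 0° -79° = -79°
rotate_crank_by(-79°): θ ← -79° -79° = -158°
rotate_crank_by(-86°): θ ← -158° -86° = -244°
rotate_crank_by(+27°): θ ← -244° +27° = -217°
rotate_crank_by(+31°): θ ← -217° +31° = -186°
rotate_crank_by(+26°): θ ← -186° +26° = -160°
crank pin P = (r cos θ, r sin θ) = (-46.044938, -16.758987)
h = r sin θ − e = -16.758987 − 20 = -36.758987
sin φ = h / L = -36.758987 / 173 = -0.21247969
φ = arcsin(-0.21247969) = -12.267708°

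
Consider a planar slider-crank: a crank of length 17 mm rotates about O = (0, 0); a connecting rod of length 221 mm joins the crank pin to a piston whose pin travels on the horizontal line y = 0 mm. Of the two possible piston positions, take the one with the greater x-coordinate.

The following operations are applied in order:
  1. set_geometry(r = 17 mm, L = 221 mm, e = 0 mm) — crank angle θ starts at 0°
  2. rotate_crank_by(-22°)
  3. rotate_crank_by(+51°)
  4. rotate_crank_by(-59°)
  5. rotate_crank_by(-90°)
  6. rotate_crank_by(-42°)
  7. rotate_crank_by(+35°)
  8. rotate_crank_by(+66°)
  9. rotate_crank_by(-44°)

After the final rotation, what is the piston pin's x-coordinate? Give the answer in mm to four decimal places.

215.9892

set_geometry: r = 17 mm, L = 221 mm, e = 0 mm; θ ← 0°
rotate_crank_by(-22°): θ ← 0° -22° = -22°
rotate_crank_by(+51°): θ ← -22° +51° = 29°
rotate_crank_by(-59°): θ ← 29° -59° = -30°
rotate_crank_by(-90°): θ ← -30° -90° = -120°
rotate_crank_by(-42°): θ ← -120° -42° = -162°
rotate_crank_by(+35°): θ ← -162° +35° = -127°
rotate_crank_by(+66°): θ ← -127° +66° = -61°
rotate_crank_by(-44°): θ ← -61° -44° = -105°
crank pin P = (r cos θ, r sin θ) = (-4.399924, -16.420739)
h = r sin θ − e = -16.420739 − 0 = -16.420739
x = r cos θ + √(L² − h²) = -4.399924 + √(48841.0 − 269.6407) = -4.399924 + 220.389109 = 215.989185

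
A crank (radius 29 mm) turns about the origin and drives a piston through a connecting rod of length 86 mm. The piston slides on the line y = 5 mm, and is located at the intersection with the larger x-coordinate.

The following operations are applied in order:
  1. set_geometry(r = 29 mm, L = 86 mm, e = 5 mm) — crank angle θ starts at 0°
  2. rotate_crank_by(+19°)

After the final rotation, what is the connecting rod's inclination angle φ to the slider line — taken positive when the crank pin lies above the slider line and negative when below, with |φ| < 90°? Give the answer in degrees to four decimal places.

set_geometry: r = 29 mm, L = 86 mm, e = 5 mm; θ ← 0°
rotate_crank_by(+19°): θ ← 0° +19° = 19°
crank pin P = (r cos θ, r sin θ) = (27.420039, 9.441476)
h = r sin θ − e = 9.441476 − 5 = 4.441476
sin φ = h / L = 4.441476 / 86 = 0.05164508
φ = arcsin(0.05164508) = 2.960362°

2.9604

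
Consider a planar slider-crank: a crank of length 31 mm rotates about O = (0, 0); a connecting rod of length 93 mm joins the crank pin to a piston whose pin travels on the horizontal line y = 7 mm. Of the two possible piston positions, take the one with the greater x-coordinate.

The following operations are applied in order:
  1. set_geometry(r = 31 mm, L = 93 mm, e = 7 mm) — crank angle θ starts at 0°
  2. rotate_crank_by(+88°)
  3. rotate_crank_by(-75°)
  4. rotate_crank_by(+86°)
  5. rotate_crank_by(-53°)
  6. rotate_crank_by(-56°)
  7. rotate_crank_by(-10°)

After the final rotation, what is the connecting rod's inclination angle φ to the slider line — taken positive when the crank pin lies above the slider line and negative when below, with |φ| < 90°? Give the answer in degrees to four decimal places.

-10.9105

set_geometry: r = 31 mm, L = 93 mm, e = 7 mm; θ ← 0°
rotate_crank_by(+88°): θ ← 0° +88° = 88°
rotate_crank_by(-75°): θ ← 88° -75° = 13°
rotate_crank_by(+86°): θ ← 13° +86° = 99°
rotate_crank_by(-53°): θ ← 99° -53° = 46°
rotate_crank_by(-56°): θ ← 46° -56° = -10°
rotate_crank_by(-10°): θ ← -10° -10° = -20°
crank pin P = (r cos θ, r sin θ) = (29.130471, -10.602624)
h = r sin θ − e = -10.602624 − 7 = -17.602624
sin φ = h / L = -17.602624 / 93 = -0.18927553
φ = arcsin(-0.18927553) = -10.910508°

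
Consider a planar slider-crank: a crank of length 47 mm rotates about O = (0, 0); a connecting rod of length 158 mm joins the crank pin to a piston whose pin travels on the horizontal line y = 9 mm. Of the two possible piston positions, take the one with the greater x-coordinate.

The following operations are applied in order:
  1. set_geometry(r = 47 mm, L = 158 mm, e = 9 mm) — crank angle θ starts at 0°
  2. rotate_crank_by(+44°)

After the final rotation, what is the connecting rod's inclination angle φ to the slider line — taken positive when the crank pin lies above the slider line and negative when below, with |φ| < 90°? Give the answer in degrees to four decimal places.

set_geometry: r = 47 mm, L = 158 mm, e = 9 mm; θ ← 0°
rotate_crank_by(+44°): θ ← 0° +44° = 44°
crank pin P = (r cos θ, r sin θ) = (33.808971, 32.648943)
h = r sin θ − e = 32.648943 − 9 = 23.648943
sin φ = h / L = 23.648943 / 158 = 0.14967686
φ = arcsin(0.14967686) = 8.608200°

8.6082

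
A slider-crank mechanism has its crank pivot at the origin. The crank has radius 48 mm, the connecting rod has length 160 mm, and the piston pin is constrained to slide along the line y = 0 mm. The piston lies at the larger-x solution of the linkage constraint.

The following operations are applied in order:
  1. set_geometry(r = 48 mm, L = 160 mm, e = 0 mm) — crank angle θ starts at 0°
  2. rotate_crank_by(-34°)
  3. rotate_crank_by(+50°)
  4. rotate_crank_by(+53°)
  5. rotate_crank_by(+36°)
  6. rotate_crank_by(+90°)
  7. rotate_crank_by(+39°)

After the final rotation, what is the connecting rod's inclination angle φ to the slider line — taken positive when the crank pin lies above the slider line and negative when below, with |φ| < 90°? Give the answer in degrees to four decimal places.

set_geometry: r = 48 mm, L = 160 mm, e = 0 mm; θ ← 0°
rotate_crank_by(-34°): θ ← 0° -34° = -34°
rotate_crank_by(+50°): θ ← -34° +50° = 16°
rotate_crank_by(+53°): θ ← 16° +53° = 69°
rotate_crank_by(+36°): θ ← 69° +36° = 105°
rotate_crank_by(+90°): θ ← 105° +90° = 195°
rotate_crank_by(+39°): θ ← 195° +39° = 234°
crank pin P = (r cos θ, r sin θ) = (-28.213692, -38.832816)
h = r sin θ − e = -38.832816 − 0 = -38.832816
sin φ = h / L = -38.832816 / 160 = -0.24270510
φ = arcsin(-0.24270510) = -14.046253°

-14.0463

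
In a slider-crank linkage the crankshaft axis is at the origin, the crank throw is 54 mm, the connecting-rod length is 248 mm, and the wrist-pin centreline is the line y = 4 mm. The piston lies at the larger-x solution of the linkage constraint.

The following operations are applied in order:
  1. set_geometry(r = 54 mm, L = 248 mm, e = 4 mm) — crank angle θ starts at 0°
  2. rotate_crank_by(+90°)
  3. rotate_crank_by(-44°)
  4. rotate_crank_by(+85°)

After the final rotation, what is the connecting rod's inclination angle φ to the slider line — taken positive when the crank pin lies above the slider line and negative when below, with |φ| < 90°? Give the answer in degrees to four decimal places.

set_geometry: r = 54 mm, L = 248 mm, e = 4 mm; θ ← 0°
rotate_crank_by(+90°): θ ← 0° +90° = 90°
rotate_crank_by(-44°): θ ← 90° -44° = 46°
rotate_crank_by(+85°): θ ← 46° +85° = 131°
crank pin P = (r cos θ, r sin θ) = (-35.427188, 40.754317)
h = r sin θ − e = 40.754317 − 4 = 36.754317
sin φ = h / L = 36.754317 / 248 = 0.14820289
φ = arcsin(0.14820289) = 8.522796°

8.5228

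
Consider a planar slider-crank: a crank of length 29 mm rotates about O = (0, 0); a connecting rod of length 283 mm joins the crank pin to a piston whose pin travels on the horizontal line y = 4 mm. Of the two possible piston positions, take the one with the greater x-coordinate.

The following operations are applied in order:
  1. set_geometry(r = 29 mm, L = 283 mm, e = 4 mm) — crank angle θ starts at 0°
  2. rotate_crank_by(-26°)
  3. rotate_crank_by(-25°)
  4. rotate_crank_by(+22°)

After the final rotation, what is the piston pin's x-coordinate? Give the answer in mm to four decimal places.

set_geometry: r = 29 mm, L = 283 mm, e = 4 mm; θ ← 0°
rotate_crank_by(-26°): θ ← 0° -26° = -26°
rotate_crank_by(-25°): θ ← -26° -25° = -51°
rotate_crank_by(+22°): θ ← -51° +22° = -29°
crank pin P = (r cos θ, r sin θ) = (25.363972, -14.059479)
h = r sin θ − e = -14.059479 − 4 = -18.059479
x = r cos θ + √(L² − h²) = 25.363972 + √(80089.0 − 326.1448) = 25.363972 + 282.423185 = 307.787156

307.7872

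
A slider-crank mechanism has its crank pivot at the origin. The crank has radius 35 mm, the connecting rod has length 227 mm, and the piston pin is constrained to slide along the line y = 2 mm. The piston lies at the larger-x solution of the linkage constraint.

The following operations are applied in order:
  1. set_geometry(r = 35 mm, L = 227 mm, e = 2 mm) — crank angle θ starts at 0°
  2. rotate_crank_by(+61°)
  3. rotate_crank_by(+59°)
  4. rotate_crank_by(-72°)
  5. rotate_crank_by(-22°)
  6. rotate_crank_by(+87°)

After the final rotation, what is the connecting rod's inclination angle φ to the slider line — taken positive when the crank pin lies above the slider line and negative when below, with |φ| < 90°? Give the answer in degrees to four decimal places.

7.6498

set_geometry: r = 35 mm, L = 227 mm, e = 2 mm; θ ← 0°
rotate_crank_by(+61°): θ ← 0° +61° = 61°
rotate_crank_by(+59°): θ ← 61° +59° = 120°
rotate_crank_by(-72°): θ ← 120° -72° = 48°
rotate_crank_by(-22°): θ ← 48° -22° = 26°
rotate_crank_by(+87°): θ ← 26° +87° = 113°
crank pin P = (r cos θ, r sin θ) = (-13.675589, 32.217670)
h = r sin θ − e = 32.217670 − 2 = 30.217670
sin φ = h / L = 30.217670 / 227 = 0.13311749
φ = arcsin(0.13311749) = 7.649777°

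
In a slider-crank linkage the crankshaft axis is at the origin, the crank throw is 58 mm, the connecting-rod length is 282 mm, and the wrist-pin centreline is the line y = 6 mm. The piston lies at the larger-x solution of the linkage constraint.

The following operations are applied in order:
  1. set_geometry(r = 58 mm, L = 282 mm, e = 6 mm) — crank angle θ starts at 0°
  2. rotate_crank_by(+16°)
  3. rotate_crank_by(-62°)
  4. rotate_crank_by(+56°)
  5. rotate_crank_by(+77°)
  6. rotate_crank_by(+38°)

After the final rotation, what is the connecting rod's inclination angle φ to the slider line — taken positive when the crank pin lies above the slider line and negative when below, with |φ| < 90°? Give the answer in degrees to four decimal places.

8.4648

set_geometry: r = 58 mm, L = 282 mm, e = 6 mm; θ ← 0°
rotate_crank_by(+16°): θ ← 0° +16° = 16°
rotate_crank_by(-62°): θ ← 16° -62° = -46°
rotate_crank_by(+56°): θ ← -46° +56° = 10°
rotate_crank_by(+77°): θ ← 10° +77° = 87°
rotate_crank_by(+38°): θ ← 87° +38° = 125°
crank pin P = (r cos θ, r sin θ) = (-33.267433, 47.510819)
h = r sin θ − e = 47.510819 − 6 = 41.510819
sin φ = h / L = 41.510819 / 282 = 0.14720148
φ = arcsin(0.14720148) = 8.464783°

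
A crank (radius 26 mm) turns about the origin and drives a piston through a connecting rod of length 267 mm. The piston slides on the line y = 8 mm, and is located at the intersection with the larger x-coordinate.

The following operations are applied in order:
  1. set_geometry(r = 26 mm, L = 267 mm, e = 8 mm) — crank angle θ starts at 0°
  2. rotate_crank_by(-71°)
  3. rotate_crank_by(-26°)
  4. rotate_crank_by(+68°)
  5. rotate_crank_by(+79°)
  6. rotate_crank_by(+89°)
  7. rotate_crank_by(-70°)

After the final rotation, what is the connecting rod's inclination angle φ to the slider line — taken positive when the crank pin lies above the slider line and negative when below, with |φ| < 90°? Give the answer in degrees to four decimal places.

3.4942

set_geometry: r = 26 mm, L = 267 mm, e = 8 mm; θ ← 0°
rotate_crank_by(-71°): θ ← 0° -71° = -71°
rotate_crank_by(-26°): θ ← -71° -26° = -97°
rotate_crank_by(+68°): θ ← -97° +68° = -29°
rotate_crank_by(+79°): θ ← -29° +79° = 50°
rotate_crank_by(+89°): θ ← 50° +89° = 139°
rotate_crank_by(-70°): θ ← 139° -70° = 69°
crank pin P = (r cos θ, r sin θ) = (9.317567, 24.273091)
h = r sin θ − e = 24.273091 − 8 = 16.273091
sin φ = h / L = 16.273091 / 267 = 0.06094791
φ = arcsin(0.06094791) = 3.494223°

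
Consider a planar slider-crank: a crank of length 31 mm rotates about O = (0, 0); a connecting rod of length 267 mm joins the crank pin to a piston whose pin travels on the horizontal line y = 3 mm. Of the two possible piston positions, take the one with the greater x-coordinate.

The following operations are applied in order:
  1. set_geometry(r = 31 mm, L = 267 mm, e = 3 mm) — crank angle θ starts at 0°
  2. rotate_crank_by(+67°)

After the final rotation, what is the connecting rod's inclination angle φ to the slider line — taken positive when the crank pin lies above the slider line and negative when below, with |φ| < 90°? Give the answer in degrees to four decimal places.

5.4881

set_geometry: r = 31 mm, L = 267 mm, e = 3 mm; θ ← 0°
rotate_crank_by(+67°): θ ← 0° +67° = 67°
crank pin P = (r cos θ, r sin θ) = (12.112665, 28.535650)
h = r sin θ − e = 28.535650 − 3 = 25.535650
sin φ = h / L = 25.535650 / 267 = 0.09563914
φ = arcsin(0.09563914) = 5.488107°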